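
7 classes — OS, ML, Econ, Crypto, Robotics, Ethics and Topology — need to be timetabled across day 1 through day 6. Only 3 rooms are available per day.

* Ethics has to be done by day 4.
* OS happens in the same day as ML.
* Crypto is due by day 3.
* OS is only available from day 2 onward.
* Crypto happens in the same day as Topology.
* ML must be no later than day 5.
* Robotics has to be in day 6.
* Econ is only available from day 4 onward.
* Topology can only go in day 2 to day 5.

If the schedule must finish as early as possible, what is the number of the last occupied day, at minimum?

day 6

With at most 3 per day and 7 classes, at least 3 days are needed.
Robotics can't be placed before day 6, so the schedule must run through at least day 6.
6 works (last occupied day: day 6): for example ML -> day 3; OS -> day 3; Ethics -> day 1; Topology -> day 2; Robotics -> day 6; Econ -> day 4; Crypto -> day 2.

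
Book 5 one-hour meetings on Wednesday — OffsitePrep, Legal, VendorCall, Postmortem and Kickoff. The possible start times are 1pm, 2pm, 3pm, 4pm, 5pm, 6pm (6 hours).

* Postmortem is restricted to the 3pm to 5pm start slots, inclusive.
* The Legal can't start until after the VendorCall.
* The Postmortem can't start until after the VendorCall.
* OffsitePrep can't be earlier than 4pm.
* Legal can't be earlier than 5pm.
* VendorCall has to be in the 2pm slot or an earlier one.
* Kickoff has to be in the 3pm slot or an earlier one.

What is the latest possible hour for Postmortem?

Postmortem is available from 3pm; Postmortem's own window allows nothing later than 5pm.
Postmortem at 5pm is achievable: Postmortem=5pm, OffsitePrep=4pm, Legal=5pm, Kickoff=1pm, VendorCall=1pm.

5pm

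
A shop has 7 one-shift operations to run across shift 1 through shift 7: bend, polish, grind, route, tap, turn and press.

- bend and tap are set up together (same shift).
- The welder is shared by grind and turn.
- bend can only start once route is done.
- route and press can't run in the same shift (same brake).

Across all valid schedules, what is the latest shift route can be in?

Downstream work caps route at shift 6.
route at shift 6 is achievable: grind=shift 1, press=shift 1, polish=shift 1, bend=shift 7, tap=shift 7, route=shift 6, turn=shift 2.

shift 6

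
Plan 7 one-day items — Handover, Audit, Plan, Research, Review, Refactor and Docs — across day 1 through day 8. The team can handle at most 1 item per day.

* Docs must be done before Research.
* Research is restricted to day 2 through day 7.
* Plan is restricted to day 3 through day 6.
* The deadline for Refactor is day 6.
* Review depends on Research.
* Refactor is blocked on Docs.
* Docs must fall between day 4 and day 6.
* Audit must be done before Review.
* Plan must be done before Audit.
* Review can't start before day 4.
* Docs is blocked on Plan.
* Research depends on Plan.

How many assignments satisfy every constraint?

10

Splitting on Handover: it can be day 1 (5), day 2 (5). Listing each branch's schedules as (Audit, Plan, Research, Review, Refactor, Docs) by day number:
Handover=day 1: (4,3,7,8,6,5) (5,3,7,8,6,4) (6,3,7,8,5,4) (7,3,5,8,6,4) (7,3,6,8,5,4) — 5.
Handover=day 2: (4,3,7,8,6,5) (5,3,7,8,6,4) (6,3,7,8,5,4) (7,3,5,8,6,4) (7,3,6,8,5,4) — 5.
Summing: 5 + 5 = 10.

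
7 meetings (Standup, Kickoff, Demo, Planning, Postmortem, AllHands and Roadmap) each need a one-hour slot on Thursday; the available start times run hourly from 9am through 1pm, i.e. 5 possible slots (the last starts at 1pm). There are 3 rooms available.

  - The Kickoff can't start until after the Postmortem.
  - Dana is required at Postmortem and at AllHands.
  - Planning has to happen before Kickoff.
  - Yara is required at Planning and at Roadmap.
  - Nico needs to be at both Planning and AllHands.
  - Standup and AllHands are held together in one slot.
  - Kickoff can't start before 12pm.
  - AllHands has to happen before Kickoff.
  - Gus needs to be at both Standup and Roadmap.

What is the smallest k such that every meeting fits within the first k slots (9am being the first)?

4

The precedence chain requires at least 2 distinct slots.
With at most 3 per slot and 7 meetings, at least 3 slots are needed.
Kickoff can't be placed before 12pm — that is slot 4 counting from 9am — so the schedule must run through at least 4 slots.
4 works (last occupied slot: 12pm): for example Planning=9am; Standup=10am; Roadmap=11am; Kickoff=12pm; Postmortem=9am; AllHands=10am; Demo=9am.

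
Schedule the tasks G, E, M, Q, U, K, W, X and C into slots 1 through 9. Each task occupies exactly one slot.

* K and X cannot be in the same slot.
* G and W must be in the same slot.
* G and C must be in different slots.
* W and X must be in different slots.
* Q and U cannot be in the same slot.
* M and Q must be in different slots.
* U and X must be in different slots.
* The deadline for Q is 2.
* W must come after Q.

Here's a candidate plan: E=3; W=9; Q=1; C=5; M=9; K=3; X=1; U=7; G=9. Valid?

K and X cannot be in the same slot — holds.
Q and U cannot be in the same slot — holds.
M and Q must be in different slots — holds.
The deadline for Q is 2 — holds.
G and C must be in different slots — holds.
W and X must be in different slots — holds.
G and W must be in the same slot — holds.
U and X must be in different slots — holds.
W must come after Q — holds.

Yes, all constraints hold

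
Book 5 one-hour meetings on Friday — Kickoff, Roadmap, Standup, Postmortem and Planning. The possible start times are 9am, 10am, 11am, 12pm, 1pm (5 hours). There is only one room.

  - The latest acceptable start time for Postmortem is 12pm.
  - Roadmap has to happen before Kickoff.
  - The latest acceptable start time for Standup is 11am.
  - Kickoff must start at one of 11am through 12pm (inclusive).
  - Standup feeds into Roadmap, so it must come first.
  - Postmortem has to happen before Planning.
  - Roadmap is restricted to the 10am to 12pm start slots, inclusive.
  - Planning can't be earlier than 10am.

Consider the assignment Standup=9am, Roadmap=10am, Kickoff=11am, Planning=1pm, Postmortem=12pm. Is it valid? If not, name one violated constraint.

Yes

Roadmap has to happen before Kickoff — holds.
Postmortem has to happen before Planning — holds.
Planning can't be earlier than 10am — holds.
The latest acceptable start time for Postmortem is 12pm — holds.
Standup feeds into Roadmap, so it must come first — holds.
Kickoff must start at one of 11am through 12pm (inclusive) — holds.
The latest acceptable start time for Standup is 11am — holds.
There is only one room — holds.
Roadmap is restricted to the 10am to 12pm start slots, inclusive — holds.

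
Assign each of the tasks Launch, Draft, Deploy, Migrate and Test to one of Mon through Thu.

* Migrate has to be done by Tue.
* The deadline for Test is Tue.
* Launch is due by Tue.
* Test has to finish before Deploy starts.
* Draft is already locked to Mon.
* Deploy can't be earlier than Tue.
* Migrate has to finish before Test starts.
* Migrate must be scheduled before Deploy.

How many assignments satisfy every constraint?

4

Enumerating: Deploy -> Wed, Launch -> Mon, Migrate -> Mon, Draft -> Mon, Test -> Tue | Migrate=Mon, Test=Tue, Deploy=Thu, Draft=Mon, Launch=Mon | Launch -> Tue; Deploy -> Wed; Draft -> Mon; Test -> Tue; Migrate -> Mon | Draft -> Mon; Migrate -> Mon; Test -> Tue; Launch -> Tue; Deploy -> Thu.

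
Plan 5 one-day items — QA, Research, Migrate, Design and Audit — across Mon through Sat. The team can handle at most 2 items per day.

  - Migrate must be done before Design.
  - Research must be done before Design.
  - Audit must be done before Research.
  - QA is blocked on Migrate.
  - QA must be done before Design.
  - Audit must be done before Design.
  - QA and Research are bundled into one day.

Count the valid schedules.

Splitting on QA: it can be Tue (4), Wed (12), Thu (18), Fri (16). Listing each branch's schedules as (Research, Migrate, Design, Audit):
QA=Tue: (Tue,Mon,Wed,Mon) (Tue,Mon,Thu,Mon) (Tue,Mon,Fri,Mon) (Tue,Mon,Sat,Mon) — 4.
QA=Wed: (Wed,Mon,Thu,Mon) (Wed,Mon,Thu,Tue) (Wed,Mon,Fri,Mon) (Wed,Mon,Fri,Tue) (Wed,Mon,Sat,Mon) (Wed,Mon,Sat,Tue) (Wed,Tue,Thu,Mon) (Wed,Tue,Thu,Tue) (Wed,Tue,Fri,Mon) (Wed,Tue,Fri,Tue) (Wed,Tue,Sat,Mon) (Wed,Tue,Sat,Tue) — 12.
QA=Thu: (Thu,Mon,Fri,Mon) (Thu,Mon,Fri,Tue) (Thu,Mon,Fri,Wed) (Thu,Mon,Sat,Mon) (Thu,Mon,Sat,Tue) (Thu,Mon,Sat,Wed) (Thu,Tue,Fri,Mon) (Thu,Tue,Fri,Tue) (Thu,Tue,Fri,Wed) (Thu,Tue,Sat,Mon) (Thu,Tue,Sat,Tue) (Thu,Tue,Sat,Wed) (Thu,Wed,Fri,Mon) (Thu,Wed,Fri,Tue) (Thu,Wed,Fri,Wed) (Thu,Wed,Sat,Mon) (Thu,Wed,Sat,Tue) (Thu,Wed,Sat,Wed) — 18.
QA=Fri: (Fri,Mon,Sat,Mon) (Fri,Mon,Sat,Tue) (Fri,Mon,Sat,Wed) (Fri,Mon,Sat,Thu) (Fri,Tue,Sat,Mon) (Fri,Tue,Sat,Tue) (Fri,Tue,Sat,Wed) (Fri,Tue,Sat,Thu) (Fri,Wed,Sat,Mon) (Fri,Wed,Sat,Tue) (Fri,Wed,Sat,Wed) (Fri,Wed,Sat,Thu) (Fri,Thu,Sat,Mon) (Fri,Thu,Sat,Tue) (Fri,Thu,Sat,Wed) (Fri,Thu,Sat,Thu) — 16.
Summing: 4 + 12 + 18 + 16 = 50.

50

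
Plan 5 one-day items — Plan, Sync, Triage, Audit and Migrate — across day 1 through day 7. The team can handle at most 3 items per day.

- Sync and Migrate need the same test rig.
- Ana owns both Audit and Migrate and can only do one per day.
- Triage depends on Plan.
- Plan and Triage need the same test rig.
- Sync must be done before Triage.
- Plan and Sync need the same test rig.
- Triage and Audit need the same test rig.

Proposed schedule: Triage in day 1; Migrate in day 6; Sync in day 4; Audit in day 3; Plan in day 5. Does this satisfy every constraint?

Triage and Audit need the same test rig — holds.
The team can handle at most 3 items per day — holds.
Plan and Triage need the same test rig — holds.
Plan and Sync need the same test rig — holds.
Sync must be done before Triage — violated.
Triage depends on Plan — violated.
Ana owns both Audit and Migrate and can only do one per day — holds.
Sync and Migrate need the same test rig — holds.

Invalid. Triage depends on Plan.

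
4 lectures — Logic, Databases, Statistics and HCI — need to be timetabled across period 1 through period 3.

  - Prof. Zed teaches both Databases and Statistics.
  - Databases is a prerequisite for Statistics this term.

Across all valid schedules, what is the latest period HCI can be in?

HCI at period 3 is achievable: Logic=period 1; Statistics=period 2; Databases=period 1; HCI=period 3.

period 3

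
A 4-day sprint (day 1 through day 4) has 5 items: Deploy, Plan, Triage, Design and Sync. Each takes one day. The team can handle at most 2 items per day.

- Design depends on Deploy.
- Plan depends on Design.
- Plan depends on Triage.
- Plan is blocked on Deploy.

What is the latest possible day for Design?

day 3

Precedence pushes Design to at least day 2; downstream work caps Design at day 3.
Design at day 3 is achievable: Deploy=day 1, Design=day 3, Triage=day 1, Plan=day 4, Sync=day 2.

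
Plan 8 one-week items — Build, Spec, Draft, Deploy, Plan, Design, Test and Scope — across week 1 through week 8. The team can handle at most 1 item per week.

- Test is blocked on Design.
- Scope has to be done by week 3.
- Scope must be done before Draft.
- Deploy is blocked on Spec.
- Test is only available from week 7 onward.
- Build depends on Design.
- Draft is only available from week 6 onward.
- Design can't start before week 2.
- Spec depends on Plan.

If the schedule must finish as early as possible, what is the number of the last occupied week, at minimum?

The precedence chain requires at least 3 distinct weeks.
With at most 1 per week and 8 work items, at least 8 weeks are needed.
Test can't be placed before week 7, so the schedule must run through at least week 7.
8 works (last occupied week: week 8): for example Test -> week 7; Scope -> week 1; Spec -> week 4; Plan -> week 3; Draft -> week 6; Build -> week 5; Design -> week 2; Deploy -> week 8.

week 8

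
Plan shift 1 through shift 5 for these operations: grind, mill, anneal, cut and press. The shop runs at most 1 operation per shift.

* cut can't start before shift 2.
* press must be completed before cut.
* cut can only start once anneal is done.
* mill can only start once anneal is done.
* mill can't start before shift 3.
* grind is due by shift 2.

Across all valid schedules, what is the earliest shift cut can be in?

shift 4

Cut is available from shift 2.
cut at shift 4 is achievable: anneal in shift 2; cut in shift 4; press in shift 3; mill in shift 5; grind in shift 1.
Nothing earlier works — the capacity limit rule out every shift before shift 4.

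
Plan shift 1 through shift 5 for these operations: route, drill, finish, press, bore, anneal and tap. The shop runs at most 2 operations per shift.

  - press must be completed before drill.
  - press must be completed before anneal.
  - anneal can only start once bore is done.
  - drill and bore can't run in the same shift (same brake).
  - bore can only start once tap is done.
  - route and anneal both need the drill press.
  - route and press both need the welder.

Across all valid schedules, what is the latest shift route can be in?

shift 5

route at shift 5 is achievable: tap in shift 1; finish in shift 2; bore in shift 2; press in shift 1; drill in shift 3; route in shift 5; anneal in shift 3.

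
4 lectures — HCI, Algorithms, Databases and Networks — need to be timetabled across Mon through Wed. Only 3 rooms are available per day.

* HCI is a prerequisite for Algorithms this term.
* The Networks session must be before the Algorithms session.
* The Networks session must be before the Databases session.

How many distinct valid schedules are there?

Splitting on HCI: it can be Mon (5), Tue (3). Listing each branch's schedules as (Algorithms, Databases, Networks):
HCI=Mon: (Tue,Tue,Mon) (Tue,Wed,Mon) (Wed,Tue,Mon) (Wed,Wed,Mon) (Wed,Wed,Tue) — 5.
HCI=Tue: (Wed,Tue,Mon) (Wed,Wed,Mon) (Wed,Wed,Tue) — 3.
Summing: 5 + 3 = 8.

8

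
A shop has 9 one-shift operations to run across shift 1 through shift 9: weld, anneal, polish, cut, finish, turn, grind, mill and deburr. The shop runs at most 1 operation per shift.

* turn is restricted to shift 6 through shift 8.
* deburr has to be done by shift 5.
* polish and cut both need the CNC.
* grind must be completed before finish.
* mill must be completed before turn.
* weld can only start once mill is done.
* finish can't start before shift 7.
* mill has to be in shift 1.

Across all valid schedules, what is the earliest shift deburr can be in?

Deburr's own window allows nothing later than shift 5.
deburr at shift 2 is achievable: turn -> shift 6, cut -> shift 9, weld -> shift 3, polish -> shift 8, grind -> shift 4, deburr -> shift 2, anneal -> shift 5, mill -> shift 1, finish -> shift 7.
Nothing earlier works — the conflict and capacity constraints rule out every shift before shift 2.

shift 2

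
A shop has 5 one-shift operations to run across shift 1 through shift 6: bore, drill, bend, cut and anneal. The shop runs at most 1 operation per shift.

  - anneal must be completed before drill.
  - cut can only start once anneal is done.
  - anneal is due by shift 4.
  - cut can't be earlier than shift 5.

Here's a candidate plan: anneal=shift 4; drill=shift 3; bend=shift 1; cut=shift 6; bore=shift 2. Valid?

cut can't be earlier than shift 5 — holds.
anneal must be completed before drill — violated.
The shop runs at most 1 operation per shift — holds.
cut can only start once anneal is done — holds.
anneal is due by shift 4 — holds.

Invalid. anneal must be completed before drill.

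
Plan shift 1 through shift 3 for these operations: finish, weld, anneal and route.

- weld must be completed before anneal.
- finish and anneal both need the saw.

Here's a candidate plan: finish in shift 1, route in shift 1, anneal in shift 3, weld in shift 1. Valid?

Valid

finish and anneal both need the saw — holds.
weld must be completed before anneal — holds.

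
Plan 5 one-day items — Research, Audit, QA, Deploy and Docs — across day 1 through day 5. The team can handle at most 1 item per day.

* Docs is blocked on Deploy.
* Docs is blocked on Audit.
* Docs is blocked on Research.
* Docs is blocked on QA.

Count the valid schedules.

24

Splitting on Research: it can be day 1 (6), day 2 (6), day 3 (6), day 4 (6). Listing each branch's schedules as (Audit, QA, Deploy, Docs) by day number:
Research=day 1: (2,3,4,5) (2,4,3,5) (3,2,4,5) (3,4,2,5) (4,2,3,5) (4,3,2,5) — 6.
Research=day 2: (1,3,4,5) (1,4,3,5) (3,1,4,5) (3,4,1,5) (4,1,3,5) (4,3,1,5) — 6.
Research=day 3: (1,2,4,5) (1,4,2,5) (2,1,4,5) (2,4,1,5) (4,1,2,5) (4,2,1,5) — 6.
Research=day 4: (1,2,3,5) (1,3,2,5) (2,1,3,5) (2,3,1,5) (3,1,2,5) (3,2,1,5) — 6.
Summing: 6 + 6 + 6 + 6 = 24.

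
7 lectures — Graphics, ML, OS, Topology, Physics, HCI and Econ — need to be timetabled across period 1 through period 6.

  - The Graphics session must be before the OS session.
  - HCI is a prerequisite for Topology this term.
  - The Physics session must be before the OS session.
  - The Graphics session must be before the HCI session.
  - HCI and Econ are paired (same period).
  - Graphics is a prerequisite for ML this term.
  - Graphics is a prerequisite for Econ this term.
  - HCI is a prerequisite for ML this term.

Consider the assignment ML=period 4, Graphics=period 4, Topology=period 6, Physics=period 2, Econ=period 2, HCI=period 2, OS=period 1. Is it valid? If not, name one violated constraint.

HCI is a prerequisite for ML this term — holds.
The Physics session must be before the OS session — violated.
The Graphics session must be before the HCI session — violated.
HCI is a prerequisite for Topology this term — holds.
Graphics is a prerequisite for Econ this term — violated.
The Graphics session must be before the OS session — violated.
HCI and Econ are paired (same period) — holds.
Graphics is a prerequisite for ML this term — violated.

No. The Graphics session must be before the OS session is not satisfied.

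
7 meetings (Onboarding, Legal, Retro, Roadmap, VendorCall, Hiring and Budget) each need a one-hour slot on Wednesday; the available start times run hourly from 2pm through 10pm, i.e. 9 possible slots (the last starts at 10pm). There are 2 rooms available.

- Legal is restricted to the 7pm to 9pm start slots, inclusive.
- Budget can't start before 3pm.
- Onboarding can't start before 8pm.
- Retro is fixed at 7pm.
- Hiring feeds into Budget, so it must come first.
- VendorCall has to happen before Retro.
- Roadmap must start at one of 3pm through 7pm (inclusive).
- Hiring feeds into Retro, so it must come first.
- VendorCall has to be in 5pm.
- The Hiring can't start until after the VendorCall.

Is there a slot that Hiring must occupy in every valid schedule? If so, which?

6pm

VendorCall is fixed at 5pm and must come before Hiring, so Hiring is at least 6pm.
Retro is fixed at 7pm and must come after Hiring, so Hiring is at most 6pm.
So Hiring must be 6pm.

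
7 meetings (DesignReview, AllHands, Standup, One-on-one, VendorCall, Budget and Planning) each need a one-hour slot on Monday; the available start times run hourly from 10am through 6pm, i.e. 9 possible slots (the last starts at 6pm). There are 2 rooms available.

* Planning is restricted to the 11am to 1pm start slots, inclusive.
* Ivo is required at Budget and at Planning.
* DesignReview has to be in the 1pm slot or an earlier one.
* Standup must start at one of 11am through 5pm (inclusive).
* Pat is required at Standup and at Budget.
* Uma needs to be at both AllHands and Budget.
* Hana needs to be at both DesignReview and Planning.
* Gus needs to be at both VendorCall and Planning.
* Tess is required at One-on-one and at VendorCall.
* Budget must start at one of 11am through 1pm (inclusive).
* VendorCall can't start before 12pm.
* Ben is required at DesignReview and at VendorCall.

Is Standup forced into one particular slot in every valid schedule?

No

Standup can be 11am (e.g. VendorCall in 12pm, Planning in 11am, AllHands in 10am, Budget in 12pm, DesignReview in 10am, Standup in 11am, One-on-one in 1pm) or 12pm (e.g. Planning=12pm, AllHands=10am, DesignReview=10am, VendorCall=1pm, Budget=11am, One-on-one=11am, Standup=12pm).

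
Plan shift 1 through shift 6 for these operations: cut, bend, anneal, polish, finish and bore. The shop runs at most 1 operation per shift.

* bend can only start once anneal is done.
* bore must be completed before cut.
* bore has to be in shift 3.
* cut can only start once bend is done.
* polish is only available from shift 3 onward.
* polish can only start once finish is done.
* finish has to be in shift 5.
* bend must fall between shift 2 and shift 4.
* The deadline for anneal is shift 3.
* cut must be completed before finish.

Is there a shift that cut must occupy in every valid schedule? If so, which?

shift 4

bore is fixed at shift 3 and must come before cut, so cut is at least shift 4.
finish is fixed at shift 5 and must come after cut, so cut is at most shift 4.
So cut must be shift 4.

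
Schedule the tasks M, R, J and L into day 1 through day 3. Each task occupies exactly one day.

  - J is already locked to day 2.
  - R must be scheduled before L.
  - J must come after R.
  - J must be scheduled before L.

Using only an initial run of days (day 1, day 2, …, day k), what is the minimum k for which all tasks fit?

3

The precedence chain requires at least 3 distinct days.
3 works (last occupied day: day 3): for example M=day 1; R=day 1; J=day 2; L=day 3.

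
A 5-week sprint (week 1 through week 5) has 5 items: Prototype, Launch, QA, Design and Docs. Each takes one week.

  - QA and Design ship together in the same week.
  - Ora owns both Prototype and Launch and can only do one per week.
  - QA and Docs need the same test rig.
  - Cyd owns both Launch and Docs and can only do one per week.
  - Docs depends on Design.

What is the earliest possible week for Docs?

Precedence pushes Docs to at least week 2.
Docs at week 2 is achievable: Docs -> week 2, QA -> week 1, Design -> week 1, Prototype -> week 1, Launch -> week 3.

week 2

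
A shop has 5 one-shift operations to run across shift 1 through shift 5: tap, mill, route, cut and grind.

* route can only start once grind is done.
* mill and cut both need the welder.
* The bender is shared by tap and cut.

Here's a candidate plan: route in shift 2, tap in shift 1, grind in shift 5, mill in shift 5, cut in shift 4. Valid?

route can only start once grind is done — violated.
The bender is shared by tap and cut — holds.
mill and cut both need the welder — holds.

Invalid. route can only start once grind is done.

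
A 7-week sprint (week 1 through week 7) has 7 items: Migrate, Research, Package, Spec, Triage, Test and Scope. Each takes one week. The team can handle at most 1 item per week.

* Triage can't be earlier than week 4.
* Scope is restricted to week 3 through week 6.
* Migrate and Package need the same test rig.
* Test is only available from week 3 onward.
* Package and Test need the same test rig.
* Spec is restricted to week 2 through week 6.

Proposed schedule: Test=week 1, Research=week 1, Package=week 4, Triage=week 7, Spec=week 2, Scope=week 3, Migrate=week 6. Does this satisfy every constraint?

Triage can't be earlier than week 4 — holds.
Test is only available from week 3 onward — violated.
Scope is restricted to week 3 through week 6 — holds.
Spec is restricted to week 2 through week 6 — holds.
Migrate and Package need the same test rig — holds.
The team can handle at most 1 item per week — violated.
Package and Test need the same test rig — holds.

Invalid. Test is only available from week 3 onward.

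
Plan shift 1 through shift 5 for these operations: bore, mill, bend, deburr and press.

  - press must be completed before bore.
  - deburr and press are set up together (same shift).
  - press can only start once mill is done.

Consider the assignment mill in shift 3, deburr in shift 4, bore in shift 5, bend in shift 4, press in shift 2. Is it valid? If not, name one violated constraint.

deburr and press are set up together (same shift) — violated.
press must be completed before bore — holds.
press can only start once mill is done — violated.

No. deburr and press are set up together (same shift) is not satisfied.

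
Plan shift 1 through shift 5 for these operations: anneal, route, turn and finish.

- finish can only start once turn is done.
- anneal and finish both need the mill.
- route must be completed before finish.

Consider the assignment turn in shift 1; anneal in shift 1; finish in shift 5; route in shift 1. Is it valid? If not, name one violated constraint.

Valid

anneal and finish both need the mill — holds.
finish can only start once turn is done — holds.
route must be completed before finish — holds.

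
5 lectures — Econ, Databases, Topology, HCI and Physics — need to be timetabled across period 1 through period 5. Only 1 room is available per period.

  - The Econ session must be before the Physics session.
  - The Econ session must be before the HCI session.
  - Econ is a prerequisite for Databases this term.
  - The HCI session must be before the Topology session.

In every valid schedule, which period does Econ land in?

Downstream work caps Econ at period 3.
So Econ is pinned to period 1.

period 1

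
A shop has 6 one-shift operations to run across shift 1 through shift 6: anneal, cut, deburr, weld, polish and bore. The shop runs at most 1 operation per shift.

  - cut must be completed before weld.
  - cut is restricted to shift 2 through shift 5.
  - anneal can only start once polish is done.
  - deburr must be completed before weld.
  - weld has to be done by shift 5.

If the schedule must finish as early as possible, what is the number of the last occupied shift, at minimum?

The precedence chain requires at least 2 distinct shifts.
With at most 1 per shift and 6 operations, at least 6 shifts are needed.
Propagating the time windows through the other constraints, weld can't land before shift 3, so the schedule must run through at least shift 3.
6 works (last occupied shift: shift 6): for example polish=shift 4; cut=shift 2; weld=shift 3; anneal=shift 5; deburr=shift 1; bore=shift 6.

shift 6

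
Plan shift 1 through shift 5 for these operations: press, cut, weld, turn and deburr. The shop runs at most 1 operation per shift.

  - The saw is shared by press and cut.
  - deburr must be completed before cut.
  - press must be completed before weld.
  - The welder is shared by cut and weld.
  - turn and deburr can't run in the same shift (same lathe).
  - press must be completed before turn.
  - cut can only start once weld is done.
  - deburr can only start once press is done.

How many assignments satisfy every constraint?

Splitting on cut: it can be shift 4 (2), shift 5 (6). Listing each branch's schedules as (press, weld, turn, deburr) by shift number:
cut=shift 4: (1,2,5,3) (1,3,5,2) — 2.
cut=shift 5: (1,2,3,4) (1,2,4,3) (1,3,2,4) (1,3,4,2) (1,4,2,3) (1,4,3,2) — 6.
Summing: 2 + 6 = 8.

8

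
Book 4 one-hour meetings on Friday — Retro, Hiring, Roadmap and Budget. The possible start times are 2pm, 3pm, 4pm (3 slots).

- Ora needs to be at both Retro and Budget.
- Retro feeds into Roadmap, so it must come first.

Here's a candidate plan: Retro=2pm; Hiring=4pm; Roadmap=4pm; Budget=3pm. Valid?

Valid

Ora needs to be at both Retro and Budget — holds.
Retro feeds into Roadmap, so it must come first — holds.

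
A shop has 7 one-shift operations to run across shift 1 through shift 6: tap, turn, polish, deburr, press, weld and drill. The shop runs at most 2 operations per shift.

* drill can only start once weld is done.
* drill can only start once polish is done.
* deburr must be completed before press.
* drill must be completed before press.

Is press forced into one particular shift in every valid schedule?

press can be shift 3 (e.g. drill=shift 2; polish=shift 1; weld=shift 1; turn=shift 4; tap=shift 3; deburr=shift 2; press=shift 3) or shift 4 (e.g. turn in shift 3; tap in shift 3; drill in shift 2; polish in shift 1; weld in shift 1; press in shift 4; deburr in shift 2).

No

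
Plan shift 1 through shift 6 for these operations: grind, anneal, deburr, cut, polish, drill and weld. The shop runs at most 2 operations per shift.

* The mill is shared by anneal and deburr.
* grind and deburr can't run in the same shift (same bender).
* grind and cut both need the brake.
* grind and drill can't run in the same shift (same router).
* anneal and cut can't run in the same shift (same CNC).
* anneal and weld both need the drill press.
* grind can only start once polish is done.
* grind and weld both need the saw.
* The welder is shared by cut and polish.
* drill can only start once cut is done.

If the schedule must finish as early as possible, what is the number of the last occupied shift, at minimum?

The precedence chain requires at least 2 distinct shifts.
With at most 2 per shift and 7 operations, at least 4 shifts are needed.
4 works (last occupied shift: shift 4): for example drill=shift 4; cut=shift 3; anneal=shift 1; deburr=shift 3; polish=shift 1; weld=shift 4; grind=shift 2.

shift 4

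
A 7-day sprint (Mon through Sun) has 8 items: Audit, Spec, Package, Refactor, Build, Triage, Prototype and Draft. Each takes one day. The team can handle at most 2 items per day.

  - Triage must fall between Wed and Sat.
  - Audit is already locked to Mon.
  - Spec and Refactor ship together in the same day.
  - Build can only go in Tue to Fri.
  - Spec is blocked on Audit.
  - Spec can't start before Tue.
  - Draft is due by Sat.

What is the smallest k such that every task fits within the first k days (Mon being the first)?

The precedence chain requires at least 2 distinct days.
With at most 2 per day and 8 tasks, at least 4 days are needed.
Triage can't be placed before Wed — that is day 3 counting from Mon — so the schedule must run through at least 3 days.
4 works (last occupied day: Thu): for example Draft in Thu, Spec in Tue, Build in Wed, Refactor in Tue, Triage in Wed, Package in Mon, Audit in Mon, Prototype in Thu.

4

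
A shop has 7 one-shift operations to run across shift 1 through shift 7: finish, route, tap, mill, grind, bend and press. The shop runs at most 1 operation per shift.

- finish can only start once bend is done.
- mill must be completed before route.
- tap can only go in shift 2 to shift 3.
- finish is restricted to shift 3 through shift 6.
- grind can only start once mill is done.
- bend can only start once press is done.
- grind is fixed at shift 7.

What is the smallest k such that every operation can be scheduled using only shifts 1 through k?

The precedence chain requires at least 3 distinct shifts.
With at most 1 per shift and 7 operations, at least 7 shifts are needed.
grind can't be placed before shift 7, so the schedule must run through at least shift 7.
7 works (last occupied shift: shift 7): for example grind -> shift 7, tap -> shift 2, bend -> shift 3, route -> shift 6, mill -> shift 5, finish -> shift 4, press -> shift 1.

7 shifts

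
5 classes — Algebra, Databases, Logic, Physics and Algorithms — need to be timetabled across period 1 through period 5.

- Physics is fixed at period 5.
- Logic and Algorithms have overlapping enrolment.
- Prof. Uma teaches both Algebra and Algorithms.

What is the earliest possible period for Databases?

period 1

Databases at period 1 is achievable: Logic -> period 1; Physics -> period 5; Algorithms -> period 2; Databases -> period 1; Algebra -> period 1.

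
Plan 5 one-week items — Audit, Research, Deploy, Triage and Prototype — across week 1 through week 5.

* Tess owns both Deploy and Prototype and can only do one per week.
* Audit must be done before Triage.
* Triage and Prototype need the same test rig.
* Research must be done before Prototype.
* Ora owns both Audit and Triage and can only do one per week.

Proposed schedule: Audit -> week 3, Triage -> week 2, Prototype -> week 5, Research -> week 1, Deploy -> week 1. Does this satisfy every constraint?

No. Audit must be done before Triage is not satisfied.

Tess owns both Deploy and Prototype and can only do one per week — holds.
Audit must be done before Triage — violated.
Research must be done before Prototype — holds.
Ora owns both Audit and Triage and can only do one per week — holds.
Triage and Prototype need the same test rig — holds.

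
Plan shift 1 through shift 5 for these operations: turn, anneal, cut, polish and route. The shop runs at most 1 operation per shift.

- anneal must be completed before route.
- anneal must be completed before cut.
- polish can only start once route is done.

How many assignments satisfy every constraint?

15

Splitting on turn: it can be shift 1 (3), shift 2 (3), shift 3 (3), shift 4 (3), shift 5 (3). Listing each branch's schedules as (anneal, cut, polish, route) by shift number:
turn=shift 1: (2,3,5,4) (2,4,5,3) (2,5,4,3) — 3.
turn=shift 2: (1,3,5,4) (1,4,5,3) (1,5,4,3) — 3.
turn=shift 3: (1,2,5,4) (1,4,5,2) (1,5,4,2) — 3.
turn=shift 4: (1,2,5,3) (1,3,5,2) (1,5,3,2) — 3.
turn=shift 5: (1,2,4,3) (1,3,4,2) (1,4,3,2) — 3.
Summing: 3 + 3 + 3 + 3 + 3 = 15.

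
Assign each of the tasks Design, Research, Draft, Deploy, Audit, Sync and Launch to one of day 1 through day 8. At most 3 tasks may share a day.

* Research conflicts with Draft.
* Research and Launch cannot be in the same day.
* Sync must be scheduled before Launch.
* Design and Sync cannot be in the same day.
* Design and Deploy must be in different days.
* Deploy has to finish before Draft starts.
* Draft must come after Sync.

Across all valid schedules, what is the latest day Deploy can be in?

Downstream work caps Deploy at day 7.
Deploy at day 7 is achievable: Launch=day 2, Research=day 1, Design=day 2, Deploy=day 7, Audit=day 1, Draft=day 8, Sync=day 1.

day 7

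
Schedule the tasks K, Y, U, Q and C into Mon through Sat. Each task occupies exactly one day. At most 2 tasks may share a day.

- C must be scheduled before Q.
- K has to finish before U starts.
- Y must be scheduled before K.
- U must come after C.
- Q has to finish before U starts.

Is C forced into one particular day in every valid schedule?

C can be Mon (e.g. U -> Wed, K -> Tue, Y -> Mon, Q -> Tue, C -> Mon) or Tue (e.g. U=Thu; K=Tue; Q=Wed; Y=Mon; C=Tue).

No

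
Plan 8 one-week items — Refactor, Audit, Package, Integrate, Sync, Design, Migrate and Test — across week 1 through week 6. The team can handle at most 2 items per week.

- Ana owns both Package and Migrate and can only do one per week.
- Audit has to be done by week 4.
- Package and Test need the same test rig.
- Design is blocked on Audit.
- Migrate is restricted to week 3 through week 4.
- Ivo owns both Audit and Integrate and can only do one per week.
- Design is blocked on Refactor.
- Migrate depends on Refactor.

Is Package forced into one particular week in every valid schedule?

Package can be week 1 (e.g. Audit=week 1, Sync=week 4, Design=week 3, Test=week 4, Migrate=week 3, Refactor=week 2, Integrate=week 2, Package=week 1) or week 2 (e.g. Refactor -> week 1; Test -> week 4; Migrate -> week 3; Integrate -> week 3; Design -> week 2; Package -> week 2; Audit -> week 1; Sync -> week 4).

No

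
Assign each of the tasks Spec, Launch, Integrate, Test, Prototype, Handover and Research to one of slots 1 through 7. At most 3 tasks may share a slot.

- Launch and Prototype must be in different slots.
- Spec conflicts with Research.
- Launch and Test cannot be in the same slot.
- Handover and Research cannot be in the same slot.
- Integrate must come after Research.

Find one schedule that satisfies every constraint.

Research in 1, Spec in 2, Launch in 1, Test in 2, Handover in 3, Integrate in 2, Prototype in 3

Checking: Research(1) before Integrate(2); Launch(1) != Test(2); Spec(2) != Research(1); Handover(3) != Research(1); Launch(1) != Prototype(3); max 3 per slot (cap 3).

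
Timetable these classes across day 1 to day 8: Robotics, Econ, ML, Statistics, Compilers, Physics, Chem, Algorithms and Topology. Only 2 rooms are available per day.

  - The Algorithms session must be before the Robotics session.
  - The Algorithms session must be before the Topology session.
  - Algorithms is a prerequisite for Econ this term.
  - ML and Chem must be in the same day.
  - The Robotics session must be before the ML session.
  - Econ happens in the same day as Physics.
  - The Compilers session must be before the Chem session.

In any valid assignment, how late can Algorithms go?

Downstream work caps Algorithms at day 6.
Algorithms at day 5 is achievable: Algorithms in day 5; Physics in day 7; Topology in day 6; Compilers in day 1; Chem in day 8; ML in day 8; Robotics in day 6; Statistics in day 1; Econ in day 7.
Nothing later works — the capacity limit rule out every day after day 5.

day 5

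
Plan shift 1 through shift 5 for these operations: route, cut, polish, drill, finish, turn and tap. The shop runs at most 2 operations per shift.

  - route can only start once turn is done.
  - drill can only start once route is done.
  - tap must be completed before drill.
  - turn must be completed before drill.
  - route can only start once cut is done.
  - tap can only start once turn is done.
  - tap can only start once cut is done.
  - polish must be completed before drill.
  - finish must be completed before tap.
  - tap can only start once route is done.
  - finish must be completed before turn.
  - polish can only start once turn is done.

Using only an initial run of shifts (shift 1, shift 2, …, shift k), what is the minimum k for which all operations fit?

The precedence chain requires at least 5 distinct shifts.
With at most 2 per shift and 7 operations, at least 4 shifts are needed.
5 works (last occupied shift: shift 5): for example route=shift 3, drill=shift 5, tap=shift 4, cut=shift 1, polish=shift 3, finish=shift 1, turn=shift 2.

5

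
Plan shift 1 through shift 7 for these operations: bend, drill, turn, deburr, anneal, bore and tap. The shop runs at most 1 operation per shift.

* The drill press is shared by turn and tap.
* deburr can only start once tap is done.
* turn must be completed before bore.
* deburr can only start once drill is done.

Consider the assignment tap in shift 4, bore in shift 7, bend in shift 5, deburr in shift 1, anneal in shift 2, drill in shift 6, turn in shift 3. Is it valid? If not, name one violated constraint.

Invalid. deburr can only start once drill is done.

The drill press is shared by turn and tap — holds.
deburr can only start once tap is done — violated.
The shop runs at most 1 operation per shift — holds.
deburr can only start once drill is done — violated.
turn must be completed before bore — holds.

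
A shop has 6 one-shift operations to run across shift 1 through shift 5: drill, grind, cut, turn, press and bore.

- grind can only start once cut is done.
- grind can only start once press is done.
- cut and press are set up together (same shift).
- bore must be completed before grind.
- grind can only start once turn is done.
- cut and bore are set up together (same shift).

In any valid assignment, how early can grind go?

Precedence pushes grind to at least shift 2.
grind at shift 2 is achievable: grind -> shift 2, cut -> shift 1, drill -> shift 1, turn -> shift 1, press -> shift 1, bore -> shift 1.

shift 2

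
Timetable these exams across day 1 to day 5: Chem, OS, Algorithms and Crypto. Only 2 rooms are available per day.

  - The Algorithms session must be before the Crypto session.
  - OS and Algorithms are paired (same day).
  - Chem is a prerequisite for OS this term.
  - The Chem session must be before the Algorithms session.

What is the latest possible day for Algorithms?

day 4

Precedence pushes Algorithms to at least day 2; downstream work caps Algorithms at day 4.
Algorithms at day 4 is achievable: Crypto -> day 5, Algorithms -> day 4, OS -> day 4, Chem -> day 1.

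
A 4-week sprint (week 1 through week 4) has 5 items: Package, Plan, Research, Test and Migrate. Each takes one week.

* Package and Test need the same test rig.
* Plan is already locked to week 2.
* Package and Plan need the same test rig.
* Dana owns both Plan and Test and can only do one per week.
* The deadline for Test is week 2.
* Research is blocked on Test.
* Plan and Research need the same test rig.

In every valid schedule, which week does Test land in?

Test's window is week 1–week 2.
Plan is fixed at week 2, and Test can't share a week with Plan.
So Test must be week 1.

week 1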